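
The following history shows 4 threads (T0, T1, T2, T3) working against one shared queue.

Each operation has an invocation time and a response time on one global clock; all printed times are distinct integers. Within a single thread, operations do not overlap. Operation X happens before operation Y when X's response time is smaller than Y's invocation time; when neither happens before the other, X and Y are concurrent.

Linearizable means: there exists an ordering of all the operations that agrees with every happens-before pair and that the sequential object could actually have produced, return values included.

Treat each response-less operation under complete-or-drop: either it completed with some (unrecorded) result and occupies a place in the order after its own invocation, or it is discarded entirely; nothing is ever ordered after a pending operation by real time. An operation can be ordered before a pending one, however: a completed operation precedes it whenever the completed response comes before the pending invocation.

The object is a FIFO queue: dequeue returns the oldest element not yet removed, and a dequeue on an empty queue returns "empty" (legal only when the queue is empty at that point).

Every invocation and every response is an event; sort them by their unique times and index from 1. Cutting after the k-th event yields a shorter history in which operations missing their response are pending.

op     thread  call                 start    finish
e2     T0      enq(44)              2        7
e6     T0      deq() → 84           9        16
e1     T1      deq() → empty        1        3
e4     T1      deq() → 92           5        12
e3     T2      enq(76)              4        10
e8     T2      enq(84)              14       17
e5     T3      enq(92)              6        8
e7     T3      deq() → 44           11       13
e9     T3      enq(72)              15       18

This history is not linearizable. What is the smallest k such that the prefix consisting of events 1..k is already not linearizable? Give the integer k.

events 1..15 are still linearizable — one witness is e1, e2, e3, e5, e7, e6, e4:
1. e1 deq() → empty, leaving queue <>
2. e2 enq(44), leaving queue <44>
3. e3 enq(76), leaving queue <44,76>
4. e5 enq(92), leaving queue <44,76,92>
5. e7 deq() → 44, leaving queue <76,92>
6. e6 deq() (pending, included), leaving queue <92>
7. e4 deq() → 92, leaving queue <>
once event 16 joins (e6's response, time 16), exhaustive search finds no witness
including or dropping the 2 pending operations (e8, e9) in any combination fails
e.g. e1, e2, e3, e4, e5, e6, e7 (pending dropped): illegal at step 4, since e4 deq() → 92 cannot apply there
e.g. e1, e2, e3, e4, e5, e7, e6 (pending dropped): illegal at step 4, since e4 deq() → 92 cannot apply there

16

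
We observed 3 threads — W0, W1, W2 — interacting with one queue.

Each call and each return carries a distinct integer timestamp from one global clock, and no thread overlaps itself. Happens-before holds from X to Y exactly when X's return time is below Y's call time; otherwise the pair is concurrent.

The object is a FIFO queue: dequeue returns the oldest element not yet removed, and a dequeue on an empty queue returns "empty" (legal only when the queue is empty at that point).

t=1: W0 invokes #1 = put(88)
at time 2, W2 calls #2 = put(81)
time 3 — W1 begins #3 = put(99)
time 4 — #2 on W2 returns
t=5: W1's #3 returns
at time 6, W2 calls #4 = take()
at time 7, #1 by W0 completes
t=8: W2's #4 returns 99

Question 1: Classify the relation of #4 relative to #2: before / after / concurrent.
after

#4 spans [6,8], #2 spans [2,4]
resp(#2)=4 < inv(#4)=6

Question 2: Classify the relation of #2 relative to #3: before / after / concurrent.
concurrent

#2 spans [2,4], #3 spans [3,5]
the intervals overlap in both directions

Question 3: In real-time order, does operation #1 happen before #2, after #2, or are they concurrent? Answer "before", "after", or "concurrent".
concurrent

#1 spans [1,7], #2 spans [2,4]
the intervals overlap in both directions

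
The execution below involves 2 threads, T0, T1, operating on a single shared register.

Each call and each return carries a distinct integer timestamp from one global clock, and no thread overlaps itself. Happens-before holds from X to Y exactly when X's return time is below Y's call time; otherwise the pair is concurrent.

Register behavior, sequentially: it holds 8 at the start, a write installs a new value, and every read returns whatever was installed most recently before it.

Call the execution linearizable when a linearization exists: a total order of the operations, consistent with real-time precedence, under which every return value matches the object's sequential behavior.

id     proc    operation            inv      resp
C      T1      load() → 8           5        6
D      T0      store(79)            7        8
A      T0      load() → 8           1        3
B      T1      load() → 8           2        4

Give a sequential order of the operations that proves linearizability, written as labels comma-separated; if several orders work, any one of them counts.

step 1: A load() → 8 — value 8
step 2: B load() → 8 — value 8
step 3: C load() → 8 — value 8
step 4: D store(79) — value 79

A, B, C, D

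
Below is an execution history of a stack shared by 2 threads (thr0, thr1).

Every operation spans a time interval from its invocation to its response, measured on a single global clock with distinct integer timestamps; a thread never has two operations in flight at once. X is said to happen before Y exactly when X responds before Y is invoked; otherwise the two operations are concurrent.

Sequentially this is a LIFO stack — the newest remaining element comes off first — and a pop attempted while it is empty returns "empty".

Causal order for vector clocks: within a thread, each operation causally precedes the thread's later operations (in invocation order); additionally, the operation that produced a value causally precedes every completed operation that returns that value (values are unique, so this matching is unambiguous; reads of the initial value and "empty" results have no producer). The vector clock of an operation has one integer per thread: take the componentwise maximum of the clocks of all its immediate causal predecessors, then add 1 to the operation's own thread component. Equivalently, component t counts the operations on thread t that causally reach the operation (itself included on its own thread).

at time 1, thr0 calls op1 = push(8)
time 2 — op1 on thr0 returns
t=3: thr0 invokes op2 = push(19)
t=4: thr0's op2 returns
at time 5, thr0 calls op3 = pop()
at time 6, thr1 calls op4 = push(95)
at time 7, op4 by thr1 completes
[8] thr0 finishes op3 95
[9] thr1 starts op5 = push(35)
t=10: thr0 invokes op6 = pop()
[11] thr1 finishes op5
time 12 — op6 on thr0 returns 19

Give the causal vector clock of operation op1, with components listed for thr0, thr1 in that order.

(1, 0)

no predecessors for op4 (invoked 6): thr1 increments from zero → (0, 1)
no predecessors for op1 (invoked 1): thr0 increments from zero → (1, 0)
invoked at 9, op5 merges VC(op4)=(0, 1) and bumps thr1's slot → (0, 2)
invoked at 3, op2 merges VC(op1)=(1, 0) and bumps thr0's slot → (2, 0)
invoked at 5, op3 merges VC(op2)=(2, 0), VC(op4)=(0, 1) and bumps thr0's slot → (3, 1)
invoked at 10, op6 merges VC(op2)=(2, 0), VC(op3)=(3, 1) and bumps thr0's slot → (4, 1)
target: VC(op1) = (1, 0)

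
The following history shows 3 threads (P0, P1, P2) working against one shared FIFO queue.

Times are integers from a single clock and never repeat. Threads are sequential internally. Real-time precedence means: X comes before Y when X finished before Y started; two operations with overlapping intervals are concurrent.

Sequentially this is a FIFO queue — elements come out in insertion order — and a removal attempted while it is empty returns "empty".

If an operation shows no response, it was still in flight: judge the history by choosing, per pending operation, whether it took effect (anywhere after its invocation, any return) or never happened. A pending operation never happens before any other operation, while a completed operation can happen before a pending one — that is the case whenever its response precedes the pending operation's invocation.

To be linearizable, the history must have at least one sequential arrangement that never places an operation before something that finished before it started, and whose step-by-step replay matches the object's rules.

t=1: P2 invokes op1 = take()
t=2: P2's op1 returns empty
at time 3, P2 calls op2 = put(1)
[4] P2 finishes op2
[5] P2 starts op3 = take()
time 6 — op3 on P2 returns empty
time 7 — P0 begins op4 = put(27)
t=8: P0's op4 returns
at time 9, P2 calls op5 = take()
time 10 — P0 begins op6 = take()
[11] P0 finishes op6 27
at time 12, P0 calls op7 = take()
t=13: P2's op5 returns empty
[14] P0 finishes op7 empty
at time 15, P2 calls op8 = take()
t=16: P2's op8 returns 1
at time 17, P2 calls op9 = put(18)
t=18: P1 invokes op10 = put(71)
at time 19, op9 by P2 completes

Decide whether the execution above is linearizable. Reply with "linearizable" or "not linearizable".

not linearizable

the violation lands at event 6, op3's response at time 6: events 1..5 linearize, events 1..6 do not
exhaustive check: the 3 completed FIFO queue ops admit one real-time order; illegal
for example op1, op2, op3 fails at step 3: op3 take() → empty is not legal there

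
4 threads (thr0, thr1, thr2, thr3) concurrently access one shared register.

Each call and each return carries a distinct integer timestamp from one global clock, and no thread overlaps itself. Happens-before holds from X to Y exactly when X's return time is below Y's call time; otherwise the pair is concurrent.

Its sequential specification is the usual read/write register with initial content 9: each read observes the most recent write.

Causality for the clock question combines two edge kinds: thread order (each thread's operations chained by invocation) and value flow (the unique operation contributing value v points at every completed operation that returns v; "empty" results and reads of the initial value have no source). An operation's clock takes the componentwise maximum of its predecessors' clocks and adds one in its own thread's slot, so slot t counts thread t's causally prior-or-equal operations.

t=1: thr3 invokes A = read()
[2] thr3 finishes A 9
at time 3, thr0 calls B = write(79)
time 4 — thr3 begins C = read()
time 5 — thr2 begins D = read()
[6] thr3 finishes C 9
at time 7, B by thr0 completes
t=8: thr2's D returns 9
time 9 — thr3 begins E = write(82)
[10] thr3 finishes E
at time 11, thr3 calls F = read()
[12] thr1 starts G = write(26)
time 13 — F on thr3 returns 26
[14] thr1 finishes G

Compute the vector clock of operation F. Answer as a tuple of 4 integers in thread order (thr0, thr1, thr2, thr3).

A (invocation 1): nothing precedes it; thr3's component alone gives (0, 0, 0, 1)
D (invocation 5): nothing precedes it; thr2's component alone gives (0, 0, 1, 0)
G (invocation 12): nothing precedes it; thr1's component alone gives (0, 1, 0, 0)
B (invocation 3): nothing precedes it; thr0's component alone gives (1, 0, 0, 0)
merge at C (invoked 4): VC(A)=(0, 0, 0, 1), own-thread bump on thr3 → (0, 0, 0, 2)
merge at E (invoked 9): VC(C)=(0, 0, 0, 2), own-thread bump on thr3 → (0, 0, 0, 3)
merge at F (invoked 11): VC(E)=(0, 0, 0, 3), VC(G)=(0, 1, 0, 0), own-thread bump on thr3 → (0, 1, 0, 4)
target: VC(F) = (0, 1, 0, 4)

(0, 1, 0, 4)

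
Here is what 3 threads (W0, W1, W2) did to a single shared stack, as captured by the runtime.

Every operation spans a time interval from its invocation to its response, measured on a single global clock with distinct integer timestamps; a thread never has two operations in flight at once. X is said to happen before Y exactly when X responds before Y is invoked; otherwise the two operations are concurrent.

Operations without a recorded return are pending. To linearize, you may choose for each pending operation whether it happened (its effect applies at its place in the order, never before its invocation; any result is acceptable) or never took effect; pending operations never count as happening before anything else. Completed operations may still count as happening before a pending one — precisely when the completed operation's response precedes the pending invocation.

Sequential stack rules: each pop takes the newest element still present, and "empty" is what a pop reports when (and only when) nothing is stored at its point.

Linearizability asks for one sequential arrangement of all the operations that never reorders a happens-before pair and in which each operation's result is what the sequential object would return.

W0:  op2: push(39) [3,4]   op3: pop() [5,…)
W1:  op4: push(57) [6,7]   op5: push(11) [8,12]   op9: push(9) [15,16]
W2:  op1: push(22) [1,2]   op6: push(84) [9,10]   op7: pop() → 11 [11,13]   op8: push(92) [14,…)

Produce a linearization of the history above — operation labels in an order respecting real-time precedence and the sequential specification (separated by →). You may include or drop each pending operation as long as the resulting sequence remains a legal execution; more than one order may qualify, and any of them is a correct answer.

after step 1 (op1 push(22)): stack <22>
after step 2 (op2 push(39)): stack <22,39>
after step 3 (op3 pop() (pending, included)): stack <22>
after step 4 (op4 push(57)): stack <22,57>
after step 5 (op6 push(84)): stack <22,57,84>
after step 6 (op5 push(11)): stack <22,57,84,11>
after step 7 (op7 pop() → 11): stack <22,57,84>
after step 8 (op8 push(92) (pending, included)): stack <22,57,84,92>
after step 9 (op9 push(9)): stack <22,57,84,92,9>

op1 → op2 → op3 → op4 → op6 → op5 → op7 → op8 → op9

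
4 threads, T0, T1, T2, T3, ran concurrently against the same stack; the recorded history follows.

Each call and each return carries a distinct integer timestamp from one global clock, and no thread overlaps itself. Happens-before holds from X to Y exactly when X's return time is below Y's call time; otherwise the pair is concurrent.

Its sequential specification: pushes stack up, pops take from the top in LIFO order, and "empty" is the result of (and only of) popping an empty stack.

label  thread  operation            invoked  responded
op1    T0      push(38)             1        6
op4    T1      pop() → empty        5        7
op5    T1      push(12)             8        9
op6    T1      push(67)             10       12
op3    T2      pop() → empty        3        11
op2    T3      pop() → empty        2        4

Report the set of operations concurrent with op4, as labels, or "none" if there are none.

op1, op3

concurrent with op4 ([5,7]): every op whose interval crosses 5..7
op1 [1,6]: concurrent
op2 [2,4]: before
op3 [3,11]: concurrent
op5 [8,9]: after
op6 [10,12]: after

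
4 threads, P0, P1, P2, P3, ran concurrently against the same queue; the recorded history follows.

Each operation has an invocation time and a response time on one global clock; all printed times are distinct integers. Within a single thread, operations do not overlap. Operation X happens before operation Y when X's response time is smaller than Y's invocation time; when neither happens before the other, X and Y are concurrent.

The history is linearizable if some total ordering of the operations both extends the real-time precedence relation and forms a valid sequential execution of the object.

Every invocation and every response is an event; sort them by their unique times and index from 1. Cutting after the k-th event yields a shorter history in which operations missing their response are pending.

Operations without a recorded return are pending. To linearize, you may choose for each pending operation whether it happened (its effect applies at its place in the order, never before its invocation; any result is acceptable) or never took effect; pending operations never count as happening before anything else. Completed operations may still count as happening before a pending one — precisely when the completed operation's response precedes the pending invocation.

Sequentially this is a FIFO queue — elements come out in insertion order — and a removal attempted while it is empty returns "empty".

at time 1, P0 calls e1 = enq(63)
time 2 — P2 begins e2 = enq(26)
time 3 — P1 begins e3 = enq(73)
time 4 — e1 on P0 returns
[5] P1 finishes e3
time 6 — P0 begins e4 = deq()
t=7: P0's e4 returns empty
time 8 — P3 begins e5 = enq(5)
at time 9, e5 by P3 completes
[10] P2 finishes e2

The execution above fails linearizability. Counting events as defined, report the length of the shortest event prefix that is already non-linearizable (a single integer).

7

events 1..6 are still linearizable — one witness is e1, e2, e3:
step 1: e1 enq(63) — queue <63>
step 2: e2 enq(26) (pending, included) — queue <63,26>
step 3: e3 enq(73) — queue <63,26,73>
at event 7 (e4's time-7 response) nothing linearizes any more
completion choices over the 1 pending operation (e2) were checked; none helps
e.g. e1, e3, e4 (pending dropped): illegal at step 3, since e4 deq() → empty cannot apply there
e.g. e3, e1, e4 (pending dropped): illegal at step 3, since e4 deq() → empty cannot apply there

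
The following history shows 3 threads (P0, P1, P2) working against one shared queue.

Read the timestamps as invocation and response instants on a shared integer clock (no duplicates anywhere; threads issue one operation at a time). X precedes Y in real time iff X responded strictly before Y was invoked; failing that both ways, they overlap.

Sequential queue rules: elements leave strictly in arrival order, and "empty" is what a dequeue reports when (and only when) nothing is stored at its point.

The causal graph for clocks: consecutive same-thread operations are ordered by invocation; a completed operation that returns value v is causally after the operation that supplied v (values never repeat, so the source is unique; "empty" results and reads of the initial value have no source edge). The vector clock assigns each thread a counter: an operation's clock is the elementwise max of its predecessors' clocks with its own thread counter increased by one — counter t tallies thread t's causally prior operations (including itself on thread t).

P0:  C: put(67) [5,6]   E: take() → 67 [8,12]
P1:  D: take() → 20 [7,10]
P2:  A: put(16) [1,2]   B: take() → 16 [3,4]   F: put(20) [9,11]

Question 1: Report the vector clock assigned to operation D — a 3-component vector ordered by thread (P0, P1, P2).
Answer: (0, 1, 3)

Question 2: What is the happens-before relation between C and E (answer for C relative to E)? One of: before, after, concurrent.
Answer: before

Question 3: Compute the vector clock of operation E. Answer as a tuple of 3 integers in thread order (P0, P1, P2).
Answer: (2, 0, 0)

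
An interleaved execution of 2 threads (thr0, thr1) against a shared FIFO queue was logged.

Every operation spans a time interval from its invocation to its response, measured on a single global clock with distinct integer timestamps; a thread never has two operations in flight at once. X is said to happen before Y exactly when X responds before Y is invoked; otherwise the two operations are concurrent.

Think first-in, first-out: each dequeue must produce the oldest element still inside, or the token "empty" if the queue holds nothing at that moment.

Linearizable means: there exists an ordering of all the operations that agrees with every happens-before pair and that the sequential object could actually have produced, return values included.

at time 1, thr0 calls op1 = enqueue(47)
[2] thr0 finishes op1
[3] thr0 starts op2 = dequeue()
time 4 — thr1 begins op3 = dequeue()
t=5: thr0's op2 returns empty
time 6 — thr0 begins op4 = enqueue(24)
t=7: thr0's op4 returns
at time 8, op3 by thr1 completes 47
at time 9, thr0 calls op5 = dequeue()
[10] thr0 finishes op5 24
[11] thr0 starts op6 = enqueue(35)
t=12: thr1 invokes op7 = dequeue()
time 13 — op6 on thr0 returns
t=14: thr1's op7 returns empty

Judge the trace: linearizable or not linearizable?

linearizable

witness order: op1, op3, op2, op4, op5, op7, op6
after step 1 (op1 enqueue(47)): queue <47>
after step 2 (op3 dequeue() → 47): queue <>
after step 3 (op2 dequeue() → empty): queue <>
after step 4 (op4 enqueue(24)): queue <24>
after step 5 (op5 dequeue() → 24): queue <>
after step 6 (op7 dequeue() → empty): queue <>
after step 7 (op6 enqueue(35)): queue <35>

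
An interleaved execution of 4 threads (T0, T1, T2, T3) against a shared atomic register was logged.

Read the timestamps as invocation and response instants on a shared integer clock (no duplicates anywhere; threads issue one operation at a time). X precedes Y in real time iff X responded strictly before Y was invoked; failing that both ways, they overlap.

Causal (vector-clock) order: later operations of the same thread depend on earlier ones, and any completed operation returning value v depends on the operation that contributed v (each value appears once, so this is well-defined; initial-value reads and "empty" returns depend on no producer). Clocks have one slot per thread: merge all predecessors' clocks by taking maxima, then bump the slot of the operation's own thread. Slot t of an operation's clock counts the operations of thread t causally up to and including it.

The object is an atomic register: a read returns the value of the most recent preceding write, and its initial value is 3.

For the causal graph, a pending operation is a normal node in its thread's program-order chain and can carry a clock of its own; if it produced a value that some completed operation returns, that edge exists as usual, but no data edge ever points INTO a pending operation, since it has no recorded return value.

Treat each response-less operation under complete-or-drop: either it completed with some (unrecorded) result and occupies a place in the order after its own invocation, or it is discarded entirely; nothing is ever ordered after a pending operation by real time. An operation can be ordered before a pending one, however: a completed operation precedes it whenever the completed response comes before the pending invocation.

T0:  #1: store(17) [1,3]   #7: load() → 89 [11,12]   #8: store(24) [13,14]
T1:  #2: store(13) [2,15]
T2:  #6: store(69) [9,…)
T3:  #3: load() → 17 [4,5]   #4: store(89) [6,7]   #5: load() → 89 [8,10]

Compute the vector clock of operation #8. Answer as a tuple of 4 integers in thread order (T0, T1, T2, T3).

(3, 0, 0, 2)

VC(#6, invoked at 9): no causal predecessors; +1 on T2 → (0, 0, 1, 0)
VC(#2, invoked at 2): no causal predecessors; +1 on T1 → (0, 1, 0, 0)
VC(#1, invoked at 1): no causal predecessors; +1 on T0 → (1, 0, 0, 0)
#3 (invocation 4): componentwise max over VC(#1)=(1, 0, 0, 0), +1 at T3, giving (1, 0, 0, 1)
#4 (invocation 6): componentwise max over VC(#3)=(1, 0, 0, 1), +1 at T3, giving (1, 0, 0, 2)
#5 (invocation 8): componentwise max over VC(#4)=(1, 0, 0, 2), +1 at T3, giving (1, 0, 0, 3)
#7 (invocation 11): componentwise max over VC(#1)=(1, 0, 0, 0), VC(#4)=(1, 0, 0, 2), +1 at T0, giving (2, 0, 0, 2)
#8 (invocation 13): componentwise max over VC(#7)=(2, 0, 0, 2), +1 at T0, giving (3, 0, 0, 2)
target: VC(#8) = (3, 0, 0, 2)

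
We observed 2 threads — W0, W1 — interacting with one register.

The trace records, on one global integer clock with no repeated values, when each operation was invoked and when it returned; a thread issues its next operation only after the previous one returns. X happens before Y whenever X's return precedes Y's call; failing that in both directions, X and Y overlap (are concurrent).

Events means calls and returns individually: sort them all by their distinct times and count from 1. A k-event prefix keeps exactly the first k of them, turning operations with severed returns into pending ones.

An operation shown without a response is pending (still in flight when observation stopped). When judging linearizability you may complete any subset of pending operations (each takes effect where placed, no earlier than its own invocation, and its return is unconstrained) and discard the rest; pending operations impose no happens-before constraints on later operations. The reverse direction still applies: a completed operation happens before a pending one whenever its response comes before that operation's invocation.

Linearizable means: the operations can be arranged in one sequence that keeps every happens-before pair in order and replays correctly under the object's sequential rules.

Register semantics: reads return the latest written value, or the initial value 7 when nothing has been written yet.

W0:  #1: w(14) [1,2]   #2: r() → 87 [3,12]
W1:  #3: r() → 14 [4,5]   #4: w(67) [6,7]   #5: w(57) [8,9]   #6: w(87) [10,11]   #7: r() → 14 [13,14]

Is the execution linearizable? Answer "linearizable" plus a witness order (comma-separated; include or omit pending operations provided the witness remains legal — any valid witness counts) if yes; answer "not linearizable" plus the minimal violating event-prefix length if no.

already the first 14 events (up to #7's response at time 14) admit no linearization; the first 13 still do
checked exhaustively: 5 real-time-consistent orders of 7 completed operations, zero legal register replays
for example #1, #2, #3, #4, #5, #6, #7 fails at step 2: #2 r() → 87 is not legal there
for example #1, #3, #2, #4, #5, #6, #7 fails at step 3: #2 r() → 87 is not legal there

not linearizable — minimal violating prefix: 14 events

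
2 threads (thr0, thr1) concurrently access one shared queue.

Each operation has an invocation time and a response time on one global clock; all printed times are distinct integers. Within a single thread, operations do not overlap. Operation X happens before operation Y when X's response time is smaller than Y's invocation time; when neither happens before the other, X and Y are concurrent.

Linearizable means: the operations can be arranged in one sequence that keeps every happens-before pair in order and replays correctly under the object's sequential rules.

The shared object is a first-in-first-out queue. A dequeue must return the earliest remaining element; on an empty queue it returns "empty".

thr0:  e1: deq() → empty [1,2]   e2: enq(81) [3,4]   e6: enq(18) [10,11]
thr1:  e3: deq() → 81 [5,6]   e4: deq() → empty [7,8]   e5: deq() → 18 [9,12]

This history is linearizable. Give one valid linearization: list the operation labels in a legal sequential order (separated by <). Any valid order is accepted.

e1 < e2 < e3 < e4 < e6 < e5

step 1: e1 deq() → empty — queue <>
step 2: e2 enq(81) — queue <81>
step 3: e3 deq() → 81 — queue <>
step 4: e4 deq() → empty — queue <>
step 5: e6 enq(18) — queue <18>
step 6: e5 deq() → 18 — queue <>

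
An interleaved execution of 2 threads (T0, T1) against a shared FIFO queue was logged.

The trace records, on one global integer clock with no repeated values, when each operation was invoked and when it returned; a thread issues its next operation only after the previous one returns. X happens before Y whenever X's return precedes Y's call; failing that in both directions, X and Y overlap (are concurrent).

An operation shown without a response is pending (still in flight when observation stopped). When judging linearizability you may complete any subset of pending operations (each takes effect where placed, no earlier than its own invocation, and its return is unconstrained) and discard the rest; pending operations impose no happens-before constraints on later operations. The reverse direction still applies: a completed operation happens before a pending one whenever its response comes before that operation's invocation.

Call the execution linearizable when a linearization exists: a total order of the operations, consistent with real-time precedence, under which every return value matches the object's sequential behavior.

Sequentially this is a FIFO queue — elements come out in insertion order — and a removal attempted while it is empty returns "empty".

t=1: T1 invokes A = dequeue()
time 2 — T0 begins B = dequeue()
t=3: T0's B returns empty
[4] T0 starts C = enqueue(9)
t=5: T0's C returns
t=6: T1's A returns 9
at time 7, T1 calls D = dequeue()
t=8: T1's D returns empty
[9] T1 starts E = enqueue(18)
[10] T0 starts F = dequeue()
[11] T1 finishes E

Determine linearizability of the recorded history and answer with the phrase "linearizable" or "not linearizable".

linearizable

witness order: B, C, A, D, E
after step 1 (B dequeue() → empty): queue <>
after step 2 (C enqueue(9)): queue <9>
after step 3 (A dequeue() → 9): queue <>
after step 4 (D dequeue() → empty): queue <>
after step 5 (E enqueue(18)): queue <18>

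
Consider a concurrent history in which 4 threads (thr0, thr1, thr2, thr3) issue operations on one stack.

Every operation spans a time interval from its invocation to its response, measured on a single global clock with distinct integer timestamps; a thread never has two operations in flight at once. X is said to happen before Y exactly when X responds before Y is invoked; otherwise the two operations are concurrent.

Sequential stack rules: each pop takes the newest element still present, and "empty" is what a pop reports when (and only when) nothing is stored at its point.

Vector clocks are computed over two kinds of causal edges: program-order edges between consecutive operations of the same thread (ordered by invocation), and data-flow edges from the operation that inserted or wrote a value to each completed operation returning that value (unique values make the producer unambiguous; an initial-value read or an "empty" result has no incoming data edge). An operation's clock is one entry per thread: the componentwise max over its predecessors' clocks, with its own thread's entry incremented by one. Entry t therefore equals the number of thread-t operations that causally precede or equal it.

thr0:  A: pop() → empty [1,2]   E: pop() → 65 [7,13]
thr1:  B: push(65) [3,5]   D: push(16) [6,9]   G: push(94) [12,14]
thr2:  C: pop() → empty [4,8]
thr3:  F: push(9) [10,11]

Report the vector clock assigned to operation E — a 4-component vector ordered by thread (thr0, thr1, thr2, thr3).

(2, 1, 0, 0)

F, invoked 10, has no incoming edges; only thr3's bump applies → (0, 0, 0, 1)
C, invoked 4, has no incoming edges; only thr2's bump applies → (0, 0, 1, 0)
B, invoked 3, has no incoming edges; only thr1's bump applies → (0, 1, 0, 0)
A, invoked 1, has no incoming edges; only thr0's bump applies → (1, 0, 0, 0)
VC(D, invoked at 6): max of VC(B)=(0, 1, 0, 0), then +1 on thread thr1 → (0, 2, 0, 0)
VC(G, invoked at 12): max of VC(D)=(0, 2, 0, 0), then +1 on thread thr1 → (0, 3, 0, 0)
VC(E, invoked at 7): max of VC(A)=(1, 0, 0, 0), VC(B)=(0, 1, 0, 0), then +1 on thread thr0 → (2, 1, 0, 0)
target: VC(E) = (2, 1, 0, 0)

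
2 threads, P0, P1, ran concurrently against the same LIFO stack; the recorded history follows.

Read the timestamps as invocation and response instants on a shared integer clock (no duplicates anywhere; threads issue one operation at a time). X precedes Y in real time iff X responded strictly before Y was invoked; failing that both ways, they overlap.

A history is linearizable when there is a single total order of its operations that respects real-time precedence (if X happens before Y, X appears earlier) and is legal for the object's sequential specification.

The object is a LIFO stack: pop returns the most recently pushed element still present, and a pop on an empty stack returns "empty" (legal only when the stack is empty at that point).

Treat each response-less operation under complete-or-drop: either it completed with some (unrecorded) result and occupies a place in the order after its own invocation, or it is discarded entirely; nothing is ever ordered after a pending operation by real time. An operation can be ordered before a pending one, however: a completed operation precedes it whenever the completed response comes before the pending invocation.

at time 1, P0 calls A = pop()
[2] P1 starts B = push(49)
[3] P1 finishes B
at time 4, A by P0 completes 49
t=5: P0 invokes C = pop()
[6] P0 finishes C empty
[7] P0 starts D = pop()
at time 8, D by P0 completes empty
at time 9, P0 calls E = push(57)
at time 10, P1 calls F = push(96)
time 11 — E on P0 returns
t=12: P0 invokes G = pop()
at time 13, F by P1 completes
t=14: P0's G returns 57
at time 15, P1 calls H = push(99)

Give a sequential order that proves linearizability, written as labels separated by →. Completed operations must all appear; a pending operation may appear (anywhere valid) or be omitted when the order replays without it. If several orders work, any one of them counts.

B → A → C → D → E → G → F

1. B push(49), leaving stack <49>
2. A pop() → 49, leaving stack <>
3. C pop() → empty, leaving stack <>
4. D pop() → empty, leaving stack <>
5. E push(57), leaving stack <57>
6. G pop() → 57, leaving stack <>
7. F push(96), leaving stack <96>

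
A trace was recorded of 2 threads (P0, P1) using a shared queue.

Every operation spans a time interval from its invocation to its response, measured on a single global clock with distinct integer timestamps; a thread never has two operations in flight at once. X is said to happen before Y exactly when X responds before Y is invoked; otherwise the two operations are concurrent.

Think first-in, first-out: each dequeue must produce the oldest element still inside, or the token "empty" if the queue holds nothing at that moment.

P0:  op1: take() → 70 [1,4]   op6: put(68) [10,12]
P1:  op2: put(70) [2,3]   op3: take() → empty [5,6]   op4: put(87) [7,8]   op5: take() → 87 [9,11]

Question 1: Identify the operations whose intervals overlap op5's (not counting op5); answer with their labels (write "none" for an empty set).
op6

op5 runs from 9 to 11; window-overlapping ops are concurrent
op1 [1,4]: before
op2 [2,3]: before
op3 [5,6]: before
op4 [7,8]: before
op6 [10,12]: concurrent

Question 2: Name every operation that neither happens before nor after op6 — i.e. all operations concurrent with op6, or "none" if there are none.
op5

overlap test against op6 [10,12]: concurrent iff the interval meets 10..12
op1 [1,4]: before
op2 [2,3]: before
op3 [5,6]: before
op4 [7,8]: before
op5 [9,11]: concurrent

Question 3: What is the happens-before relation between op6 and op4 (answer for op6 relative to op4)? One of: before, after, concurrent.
after

op6 spans [10,12], op4 spans [7,8]
resp(op4)=8 < inv(op6)=10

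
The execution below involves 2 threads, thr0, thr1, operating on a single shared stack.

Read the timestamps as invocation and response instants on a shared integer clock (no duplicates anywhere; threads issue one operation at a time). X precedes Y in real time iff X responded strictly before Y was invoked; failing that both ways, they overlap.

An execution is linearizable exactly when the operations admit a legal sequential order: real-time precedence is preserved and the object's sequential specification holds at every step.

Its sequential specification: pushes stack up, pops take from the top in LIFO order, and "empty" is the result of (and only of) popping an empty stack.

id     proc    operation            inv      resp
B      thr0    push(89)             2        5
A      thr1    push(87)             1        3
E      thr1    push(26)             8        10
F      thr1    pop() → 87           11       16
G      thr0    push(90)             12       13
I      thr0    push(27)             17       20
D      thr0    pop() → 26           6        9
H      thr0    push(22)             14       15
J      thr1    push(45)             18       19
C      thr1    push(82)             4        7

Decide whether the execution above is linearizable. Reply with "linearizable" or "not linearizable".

not linearizable

through event 15 a valid linearization exists; event 16 (F responding at time 16) ends that
24 orders of the 8 completed stack ops respect real time; none is legal
e.g. A, B, C, D, E, F, G, H: illegal at step 4, since D pop() → 26 cannot apply there
e.g. A, B, C, D, E, G, F, H: illegal at step 4, since D pop() → 26 cannot apply there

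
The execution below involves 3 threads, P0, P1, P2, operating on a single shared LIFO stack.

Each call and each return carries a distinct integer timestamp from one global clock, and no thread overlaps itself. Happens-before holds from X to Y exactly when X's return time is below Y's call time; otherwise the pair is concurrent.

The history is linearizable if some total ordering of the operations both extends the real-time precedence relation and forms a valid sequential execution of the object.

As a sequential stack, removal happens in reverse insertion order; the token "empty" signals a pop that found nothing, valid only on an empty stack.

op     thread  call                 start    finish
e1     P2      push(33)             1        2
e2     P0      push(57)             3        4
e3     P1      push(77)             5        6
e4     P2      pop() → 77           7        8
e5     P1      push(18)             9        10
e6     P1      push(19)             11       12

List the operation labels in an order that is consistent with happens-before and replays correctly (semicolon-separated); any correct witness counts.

e1; e2; e3; e4; e5; e6

after step 1 (e1 push(33)): stack <33>
after step 2 (e2 push(57)): stack <33,57>
after step 3 (e3 push(77)): stack <33,57,77>
after step 4 (e4 pop() → 77): stack <33,57>
after step 5 (e5 push(18)): stack <33,57,18>
after step 6 (e6 push(19)): stack <33,57,18,19>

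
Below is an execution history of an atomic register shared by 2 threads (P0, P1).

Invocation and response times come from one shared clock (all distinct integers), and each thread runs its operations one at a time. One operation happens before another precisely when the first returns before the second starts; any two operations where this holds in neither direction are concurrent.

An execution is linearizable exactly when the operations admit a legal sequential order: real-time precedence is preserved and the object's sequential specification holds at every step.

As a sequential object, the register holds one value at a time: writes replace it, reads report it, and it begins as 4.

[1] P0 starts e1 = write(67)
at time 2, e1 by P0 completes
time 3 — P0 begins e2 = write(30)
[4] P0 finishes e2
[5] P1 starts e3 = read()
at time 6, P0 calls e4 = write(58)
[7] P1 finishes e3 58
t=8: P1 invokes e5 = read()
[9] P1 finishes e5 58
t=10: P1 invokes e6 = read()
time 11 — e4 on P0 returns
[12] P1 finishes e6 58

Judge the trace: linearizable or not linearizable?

one valid linearization: e1, e2, e4, e3, e5, e6
1. e1 write(67), leaving value 67
2. e2 write(30), leaving value 30
3. e4 write(58), leaving value 58
4. e3 read() → 58, leaving value 58
5. e5 read() → 58, leaving value 58
6. e6 read() → 58, leaving value 58

linearizable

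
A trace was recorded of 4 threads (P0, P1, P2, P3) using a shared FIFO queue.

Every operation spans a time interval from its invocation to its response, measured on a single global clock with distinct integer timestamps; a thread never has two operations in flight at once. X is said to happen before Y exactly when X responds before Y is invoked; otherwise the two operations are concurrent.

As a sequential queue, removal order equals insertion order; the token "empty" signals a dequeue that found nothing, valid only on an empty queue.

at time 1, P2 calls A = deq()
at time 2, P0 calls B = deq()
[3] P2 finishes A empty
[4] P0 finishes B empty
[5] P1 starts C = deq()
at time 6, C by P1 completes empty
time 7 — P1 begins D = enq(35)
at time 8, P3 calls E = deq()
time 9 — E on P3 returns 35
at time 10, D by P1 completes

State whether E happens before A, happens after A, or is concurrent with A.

after

E spans [8,9], A spans [1,3]
resp(A)=3 < inv(E)=8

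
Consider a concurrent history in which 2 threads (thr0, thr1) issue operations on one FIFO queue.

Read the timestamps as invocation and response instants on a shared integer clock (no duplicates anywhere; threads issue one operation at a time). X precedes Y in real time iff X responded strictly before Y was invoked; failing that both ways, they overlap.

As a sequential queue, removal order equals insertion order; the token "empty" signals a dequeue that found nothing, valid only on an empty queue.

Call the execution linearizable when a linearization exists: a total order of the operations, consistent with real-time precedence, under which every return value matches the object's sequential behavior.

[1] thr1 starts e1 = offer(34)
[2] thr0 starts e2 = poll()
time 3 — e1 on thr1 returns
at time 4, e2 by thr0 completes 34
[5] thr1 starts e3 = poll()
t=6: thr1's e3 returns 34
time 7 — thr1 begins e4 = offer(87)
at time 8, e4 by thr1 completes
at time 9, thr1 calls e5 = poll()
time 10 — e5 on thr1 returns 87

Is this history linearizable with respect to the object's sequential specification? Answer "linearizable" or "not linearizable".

not linearizable

through event 5 a valid linearization exists; event 6 (e3 responding at time 6) ends that
all 2 real-time-respecting orders fail — 3 completed FIFO queue operations, no legal replay
sample order e1, e2, e3 stalls at step 3 — e3 poll() → 34 has no legal effect
sample order e2, e1, e3 stalls at step 1 — e2 poll() → 34 has no legal effect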